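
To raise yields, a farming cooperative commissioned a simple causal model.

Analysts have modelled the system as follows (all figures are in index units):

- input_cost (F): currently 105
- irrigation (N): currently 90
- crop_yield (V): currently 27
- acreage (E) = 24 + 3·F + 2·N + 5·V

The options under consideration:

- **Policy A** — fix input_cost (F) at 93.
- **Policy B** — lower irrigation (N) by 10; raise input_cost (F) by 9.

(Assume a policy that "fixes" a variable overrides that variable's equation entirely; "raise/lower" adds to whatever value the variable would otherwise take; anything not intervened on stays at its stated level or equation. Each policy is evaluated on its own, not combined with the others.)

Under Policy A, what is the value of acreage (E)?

Policy A (F := 93):
  F = 93
  N = 90
  V = 27
  E = 24 + 3·93 + 2·90 + 5·27 = 618

618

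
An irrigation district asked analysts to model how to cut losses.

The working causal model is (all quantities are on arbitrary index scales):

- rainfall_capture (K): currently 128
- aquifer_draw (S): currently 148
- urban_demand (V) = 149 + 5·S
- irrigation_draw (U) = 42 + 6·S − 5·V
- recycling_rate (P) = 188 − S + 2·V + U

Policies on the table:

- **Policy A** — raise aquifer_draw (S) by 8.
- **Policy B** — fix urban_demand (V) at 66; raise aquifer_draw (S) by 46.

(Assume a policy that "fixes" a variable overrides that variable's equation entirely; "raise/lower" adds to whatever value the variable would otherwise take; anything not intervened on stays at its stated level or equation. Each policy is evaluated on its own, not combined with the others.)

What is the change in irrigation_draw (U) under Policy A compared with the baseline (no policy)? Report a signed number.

Baseline:
  S = 148
  V = 149 + 5·148 = 889
  U = 42 + 6·148 − 5·889 = -3515
Policy A (S + 8):
  S = 148 + 8 = 156
  V = 149 + 5·156 = 929
  U = 42 + 6·156 − 5·929 = -3667
Change in U: -3667 − (-3515) = -152

-152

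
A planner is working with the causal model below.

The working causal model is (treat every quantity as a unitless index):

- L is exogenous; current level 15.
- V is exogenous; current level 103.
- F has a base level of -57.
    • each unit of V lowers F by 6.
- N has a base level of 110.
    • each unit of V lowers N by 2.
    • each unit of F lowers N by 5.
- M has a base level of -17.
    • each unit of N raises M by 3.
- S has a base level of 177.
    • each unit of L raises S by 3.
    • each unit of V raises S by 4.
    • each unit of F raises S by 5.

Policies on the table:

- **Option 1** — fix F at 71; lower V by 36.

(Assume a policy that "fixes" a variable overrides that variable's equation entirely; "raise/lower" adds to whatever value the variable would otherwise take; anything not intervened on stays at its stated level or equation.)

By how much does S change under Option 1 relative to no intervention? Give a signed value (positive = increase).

Baseline:
  L = 15
  V = 103
  F = -57 − 6·103 = -675
  S = 177 + 3·15 + 4·103 + 5·(-675) = -2741
Option 1 (F := 71, V − 36):
  L = 15
  V = 103 − 36 = 67
  F = 71
  S = 177 + 3·15 + 4·67 + 5·71 = 845
Change in S: 845 − (-2741) = 3586

3586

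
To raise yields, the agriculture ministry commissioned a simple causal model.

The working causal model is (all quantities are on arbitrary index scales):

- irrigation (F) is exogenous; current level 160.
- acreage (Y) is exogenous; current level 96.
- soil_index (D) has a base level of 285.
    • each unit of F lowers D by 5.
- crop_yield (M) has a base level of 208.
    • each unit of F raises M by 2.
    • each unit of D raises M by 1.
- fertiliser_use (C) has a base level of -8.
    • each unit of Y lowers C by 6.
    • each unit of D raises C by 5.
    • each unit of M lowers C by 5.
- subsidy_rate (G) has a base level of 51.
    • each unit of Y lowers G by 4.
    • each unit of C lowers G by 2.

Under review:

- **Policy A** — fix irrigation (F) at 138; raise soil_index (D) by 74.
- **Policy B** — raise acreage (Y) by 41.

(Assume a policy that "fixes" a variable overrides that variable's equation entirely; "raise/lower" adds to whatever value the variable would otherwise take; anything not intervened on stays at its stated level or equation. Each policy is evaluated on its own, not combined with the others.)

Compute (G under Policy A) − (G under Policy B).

Policy A (F := 138, D + 74):
  F = 138
  Y = 96
  D = 285 − 5·138 (+74 from intervention) = -331
  M = 208 + 2·138 + (-331) = 153
  C = -8 − 6·96 + 5·(-331) − 5·153 = -3004
  G = 51 − 4·96 − 2·(-3004) = 5675
Policy B (Y + 41):
  F = 160
  Y = 96 + 41 = 137
  D = 285 − 5·160 = -515
  M = 208 + 2·160 + (-515) = 13
  C = -8 − 6·137 + 5·(-515) − 5·13 = -3470
  G = 51 − 4·137 − 2·(-3470) = 6443
G: 5675 − 6443 = -768

-768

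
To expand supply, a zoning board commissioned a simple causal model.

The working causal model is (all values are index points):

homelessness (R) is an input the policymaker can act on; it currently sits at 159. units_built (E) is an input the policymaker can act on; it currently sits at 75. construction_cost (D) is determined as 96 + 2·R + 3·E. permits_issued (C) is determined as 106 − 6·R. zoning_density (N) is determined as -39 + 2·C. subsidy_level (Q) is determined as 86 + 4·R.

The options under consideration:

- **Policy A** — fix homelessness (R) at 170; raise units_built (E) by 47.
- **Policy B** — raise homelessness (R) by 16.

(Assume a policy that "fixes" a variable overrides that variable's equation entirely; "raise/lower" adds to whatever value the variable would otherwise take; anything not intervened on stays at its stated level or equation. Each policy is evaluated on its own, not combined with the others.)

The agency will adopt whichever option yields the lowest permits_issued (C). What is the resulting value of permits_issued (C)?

Policy A (R := 170, E + 47):
  R = 170
  C = 106 − 6·170 = -914
Policy B (R + 16):
  R = 159 + 16 = 175
  C = 106 − 6·175 = -944
Comparing — Policy A: C=-914, Policy B: C=-944. Lowest is -944 (Policy B).

-944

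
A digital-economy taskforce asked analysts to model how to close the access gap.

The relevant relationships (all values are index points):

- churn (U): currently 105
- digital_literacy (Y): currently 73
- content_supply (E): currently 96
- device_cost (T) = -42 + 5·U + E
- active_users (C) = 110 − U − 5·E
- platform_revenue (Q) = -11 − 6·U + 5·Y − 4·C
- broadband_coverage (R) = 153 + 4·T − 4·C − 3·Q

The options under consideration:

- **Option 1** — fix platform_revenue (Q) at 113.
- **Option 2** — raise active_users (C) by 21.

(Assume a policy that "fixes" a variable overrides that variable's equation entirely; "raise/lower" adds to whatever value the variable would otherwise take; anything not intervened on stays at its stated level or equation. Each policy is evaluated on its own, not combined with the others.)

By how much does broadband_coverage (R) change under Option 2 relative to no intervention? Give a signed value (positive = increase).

168

Baseline:
  U = 105
  Y = 73
  E = 96
  T = -42 + 5·105 + 96 = 579
  C = 110 − 105 − 5·96 = -475
  Q = -11 − 6·105 + 5·73 − 4·(-475) = 1624
  R = 153 + 4·579 − 4·(-475) − 3·1624 = -503
Option 2 (C + 21):
  U = 105
  Y = 73
  E = 96
  T = -42 + 5·105 + 96 = 579
  C = 110 − 105 − 5·96 (+21 from intervention) = -454
  Q = -11 − 6·105 + 5·73 − 4·(-454) = 1540
  R = 153 + 4·579 − 4·(-454) − 3·1540 = -335
Change in R: -335 − (-503) = 168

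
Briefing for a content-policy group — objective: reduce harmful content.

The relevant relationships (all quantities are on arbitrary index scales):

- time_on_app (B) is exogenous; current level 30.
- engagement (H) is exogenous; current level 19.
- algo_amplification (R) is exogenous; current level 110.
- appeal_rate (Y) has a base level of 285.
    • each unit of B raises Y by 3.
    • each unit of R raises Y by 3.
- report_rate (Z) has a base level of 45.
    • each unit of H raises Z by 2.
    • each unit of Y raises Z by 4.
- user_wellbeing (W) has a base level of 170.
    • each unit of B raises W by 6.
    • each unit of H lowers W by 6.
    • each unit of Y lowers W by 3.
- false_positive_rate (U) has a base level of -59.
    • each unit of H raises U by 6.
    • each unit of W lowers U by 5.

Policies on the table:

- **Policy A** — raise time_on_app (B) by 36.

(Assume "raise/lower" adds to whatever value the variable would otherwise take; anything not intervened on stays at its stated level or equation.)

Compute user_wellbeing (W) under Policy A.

-1987

Policy A (B + 36):
  B = 30 + 36 = 66
  H = 19
  R = 110
  Y = 285 + 3·66 + 3·110 = 813
  W = 170 + 6·66 − 6·19 − 3·813 = -1987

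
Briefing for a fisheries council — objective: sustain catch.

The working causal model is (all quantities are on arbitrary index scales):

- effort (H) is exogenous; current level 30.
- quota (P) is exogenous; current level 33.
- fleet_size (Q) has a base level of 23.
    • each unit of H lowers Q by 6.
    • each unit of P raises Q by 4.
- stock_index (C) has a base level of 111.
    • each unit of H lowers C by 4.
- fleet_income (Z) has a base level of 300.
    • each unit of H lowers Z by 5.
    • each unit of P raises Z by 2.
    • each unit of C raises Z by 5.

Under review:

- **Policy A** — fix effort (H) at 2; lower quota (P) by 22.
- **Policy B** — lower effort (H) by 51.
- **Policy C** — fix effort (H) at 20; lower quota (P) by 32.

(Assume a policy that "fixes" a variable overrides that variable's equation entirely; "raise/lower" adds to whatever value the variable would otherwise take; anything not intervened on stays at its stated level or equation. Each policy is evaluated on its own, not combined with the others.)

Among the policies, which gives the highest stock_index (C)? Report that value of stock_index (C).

Policy A (H := 2, P − 22):
  H = 2
  C = 111 − 4·2 = 103
Policy B (H − 51):
  H = 30 − 51 = -21
  C = 111 − 4·(-21) = 195
Policy C (H := 20, P − 32):
  H = 20
  C = 111 − 4·20 = 31
Comparing — Policy A: C=103, Policy B: C=195, Policy C: C=31. Highest is 195 (Policy B).

195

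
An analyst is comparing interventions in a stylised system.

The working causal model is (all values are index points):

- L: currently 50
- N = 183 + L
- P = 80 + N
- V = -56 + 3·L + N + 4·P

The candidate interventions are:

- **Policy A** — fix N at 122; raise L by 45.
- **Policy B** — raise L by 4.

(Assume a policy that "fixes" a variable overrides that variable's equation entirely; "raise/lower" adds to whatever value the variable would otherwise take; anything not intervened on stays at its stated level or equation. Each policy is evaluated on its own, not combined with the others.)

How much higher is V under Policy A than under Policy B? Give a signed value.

-452

Policy A (N := 122, L + 45):
  L = 50 + 45 = 95
  N = 122
  P = 80 + 122 = 202
  V = -56 + 3·95 + 122 + 4·202 = 1159
Policy B (L + 4):
  L = 50 + 4 = 54
  N = 183 + 54 = 237
  P = 80 + 237 = 317
  V = -56 + 3·54 + 237 + 4·317 = 1611
V: 1159 − 1611 = -452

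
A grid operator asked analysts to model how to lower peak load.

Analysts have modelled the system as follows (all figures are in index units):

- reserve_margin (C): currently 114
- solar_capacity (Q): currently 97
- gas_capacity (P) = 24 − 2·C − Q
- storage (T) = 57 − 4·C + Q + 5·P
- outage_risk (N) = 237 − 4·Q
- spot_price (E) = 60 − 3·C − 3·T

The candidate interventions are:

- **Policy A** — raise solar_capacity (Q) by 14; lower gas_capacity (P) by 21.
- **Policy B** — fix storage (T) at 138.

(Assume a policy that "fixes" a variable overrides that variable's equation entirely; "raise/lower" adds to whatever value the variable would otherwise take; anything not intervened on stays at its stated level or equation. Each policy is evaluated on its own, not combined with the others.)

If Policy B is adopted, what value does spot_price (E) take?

Policy B (T := 138):
  C = 114
  Q = 97
  P = 24 − 2·114 − 97 = -301
  T = 138
  E = 60 − 3·114 − 3·138 = -696

-696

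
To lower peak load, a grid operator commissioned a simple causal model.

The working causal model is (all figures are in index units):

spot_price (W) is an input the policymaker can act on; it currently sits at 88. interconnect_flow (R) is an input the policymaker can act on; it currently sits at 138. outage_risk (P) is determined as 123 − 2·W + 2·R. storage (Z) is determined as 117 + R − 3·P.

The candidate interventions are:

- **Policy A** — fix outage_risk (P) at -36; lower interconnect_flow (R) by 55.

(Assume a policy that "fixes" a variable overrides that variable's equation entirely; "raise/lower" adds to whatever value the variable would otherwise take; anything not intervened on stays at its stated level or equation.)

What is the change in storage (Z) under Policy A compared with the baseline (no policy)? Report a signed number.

722

Baseline:
  W = 88
  R = 138
  P = 123 − 2·88 + 2·138 = 223
  Z = 117 + 138 − 3·223 = -414
Policy A (P := -36, R − 55):
  W = 88
  R = 138 − 55 = 83
  P = -36
  Z = 117 + 83 − 3·(-36) = 308
Change in Z: 308 − (-414) = 722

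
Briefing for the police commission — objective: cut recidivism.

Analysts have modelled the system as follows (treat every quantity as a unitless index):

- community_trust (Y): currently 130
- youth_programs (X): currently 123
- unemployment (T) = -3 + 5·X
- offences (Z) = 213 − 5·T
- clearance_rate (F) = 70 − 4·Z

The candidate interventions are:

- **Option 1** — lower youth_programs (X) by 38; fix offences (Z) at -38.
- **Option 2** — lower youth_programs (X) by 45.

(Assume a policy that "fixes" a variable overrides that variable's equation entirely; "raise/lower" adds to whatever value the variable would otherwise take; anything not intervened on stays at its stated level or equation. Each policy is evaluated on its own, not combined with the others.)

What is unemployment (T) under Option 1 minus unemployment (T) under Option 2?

Option 1 (X − 38, Z := -38):
  X = 123 − 38 = 85
  T = -3 + 5·85 = 422
Option 2 (X − 45):
  X = 123 − 45 = 78
  T = -3 + 5·78 = 387
T: 422 − 387 = 35

35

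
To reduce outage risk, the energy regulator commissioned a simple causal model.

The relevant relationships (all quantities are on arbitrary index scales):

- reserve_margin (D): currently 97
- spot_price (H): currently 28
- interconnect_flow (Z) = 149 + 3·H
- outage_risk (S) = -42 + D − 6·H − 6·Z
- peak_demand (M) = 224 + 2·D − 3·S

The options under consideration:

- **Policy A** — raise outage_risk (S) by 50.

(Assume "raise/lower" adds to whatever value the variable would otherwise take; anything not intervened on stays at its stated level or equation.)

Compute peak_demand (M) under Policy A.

4801

Policy A (S + 50):
  D = 97
  H = 28
  Z = 149 + 3·28 = 233
  S = -42 + 97 − 6·28 − 6·233 (+50 from intervention) = -1461
  M = 224 + 2·97 − 3·(-1461) = 4801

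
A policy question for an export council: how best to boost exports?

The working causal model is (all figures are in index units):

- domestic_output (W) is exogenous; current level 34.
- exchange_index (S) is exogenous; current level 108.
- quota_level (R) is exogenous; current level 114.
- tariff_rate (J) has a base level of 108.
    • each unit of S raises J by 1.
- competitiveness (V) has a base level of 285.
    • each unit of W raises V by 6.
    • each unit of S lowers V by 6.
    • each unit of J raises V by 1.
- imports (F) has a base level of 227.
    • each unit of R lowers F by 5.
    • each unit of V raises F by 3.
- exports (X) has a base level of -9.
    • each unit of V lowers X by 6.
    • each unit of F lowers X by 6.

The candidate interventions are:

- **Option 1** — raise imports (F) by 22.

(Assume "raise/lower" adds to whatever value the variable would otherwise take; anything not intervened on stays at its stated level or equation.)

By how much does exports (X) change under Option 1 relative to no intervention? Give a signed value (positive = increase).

Baseline:
  W = 34
  S = 108
  R = 114
  J = 108 + 108 = 216
  V = 285 + 6·34 − 6·108 + 216 = 57
  F = 227 − 5·114 + 3·57 = -172
  X = -9 − 6·57 − 6·(-172) = 681
Option 1 (F + 22):
  W = 34
  S = 108
  R = 114
  J = 108 + 108 = 216
  V = 285 + 6·34 − 6·108 + 216 = 57
  F = 227 − 5·114 + 3·57 (+22 from intervention) = -150
  X = -9 − 6·57 − 6·(-150) = 549
Change in X: 549 − 681 = -132

-132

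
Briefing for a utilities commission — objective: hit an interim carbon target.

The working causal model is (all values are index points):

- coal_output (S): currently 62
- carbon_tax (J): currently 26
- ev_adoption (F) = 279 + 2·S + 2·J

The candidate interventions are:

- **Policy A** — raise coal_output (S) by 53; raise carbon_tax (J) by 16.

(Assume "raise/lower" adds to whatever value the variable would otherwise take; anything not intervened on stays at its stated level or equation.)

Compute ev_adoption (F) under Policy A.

Policy A (S + 53, J + 16):
  S = 62 + 53 = 115
  J = 26 + 16 = 42
  F = 279 + 2·115 + 2·42 = 593

593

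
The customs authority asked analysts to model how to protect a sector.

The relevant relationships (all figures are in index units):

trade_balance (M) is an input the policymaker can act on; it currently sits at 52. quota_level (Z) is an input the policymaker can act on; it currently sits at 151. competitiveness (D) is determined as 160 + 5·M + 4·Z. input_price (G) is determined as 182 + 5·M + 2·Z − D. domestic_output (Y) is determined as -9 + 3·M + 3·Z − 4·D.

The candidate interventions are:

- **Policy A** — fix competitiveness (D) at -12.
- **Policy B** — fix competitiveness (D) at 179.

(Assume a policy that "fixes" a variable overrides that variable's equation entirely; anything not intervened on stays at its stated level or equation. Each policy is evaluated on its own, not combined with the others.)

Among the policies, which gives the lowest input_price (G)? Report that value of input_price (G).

Policy A (D := -12):
  M = 52
  Z = 151
  D = -12
  G = 182 + 5·52 + 2·151 − (-12) = 756
Policy B (D := 179):
  M = 52
  Z = 151
  D = 179
  G = 182 + 5·52 + 2·151 − 179 = 565
Comparing — Policy A: G=756, Policy B: G=565. Lowest is 565 (Policy B).

565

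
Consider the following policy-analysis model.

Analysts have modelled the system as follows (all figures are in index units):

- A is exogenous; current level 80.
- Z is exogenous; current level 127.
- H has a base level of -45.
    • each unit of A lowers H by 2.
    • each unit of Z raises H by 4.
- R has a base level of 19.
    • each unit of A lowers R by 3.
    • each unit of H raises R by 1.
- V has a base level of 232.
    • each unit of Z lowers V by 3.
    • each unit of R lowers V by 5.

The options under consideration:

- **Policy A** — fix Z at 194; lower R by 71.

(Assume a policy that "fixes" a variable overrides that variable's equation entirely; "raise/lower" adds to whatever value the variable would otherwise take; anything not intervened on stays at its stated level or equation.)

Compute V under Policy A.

Policy A (Z := 194, R − 71):
  A = 80
  Z = 194
  H = -45 − 2·80 + 4·194 = 571
  R = 19 − 3·80 + 571 (−71 from intervention) = 279
  V = 232 − 3·194 − 5·279 = -1745

-1745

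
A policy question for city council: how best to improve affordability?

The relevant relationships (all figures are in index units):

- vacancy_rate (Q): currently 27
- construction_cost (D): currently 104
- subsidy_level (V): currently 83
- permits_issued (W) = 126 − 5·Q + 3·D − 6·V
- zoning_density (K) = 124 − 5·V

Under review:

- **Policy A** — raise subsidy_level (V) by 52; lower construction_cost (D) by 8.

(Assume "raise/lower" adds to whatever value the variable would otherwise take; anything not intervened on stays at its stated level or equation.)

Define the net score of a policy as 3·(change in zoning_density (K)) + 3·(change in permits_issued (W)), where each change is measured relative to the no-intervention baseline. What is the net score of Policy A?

Baseline:
  Q = 27
  D = 104
  V = 83
  W = 126 − 5·27 + 3·104 − 6·83 = -195
  K = 124 − 5·83 = -291
Policy A (V + 52, D − 8):
  Q = 27
  D = 104 − 8 = 96
  V = 83 + 52 = 135
  W = 126 − 5·27 + 3·96 − 6·135 = -531
  K = 124 − 5·135 = -551
ΔK = -551 − (-291) = -260; ΔW = -531 − (-195) = -336
Score = 3·(-260) + 3·(-336) = -1788

-1788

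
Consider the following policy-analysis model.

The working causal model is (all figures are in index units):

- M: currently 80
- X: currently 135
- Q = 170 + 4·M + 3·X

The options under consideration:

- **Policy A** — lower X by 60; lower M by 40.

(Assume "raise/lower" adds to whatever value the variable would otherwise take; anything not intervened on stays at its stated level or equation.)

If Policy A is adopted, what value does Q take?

Policy A (X − 60, M − 40):
  M = 80 − 40 = 40
  X = 135 − 60 = 75
  Q = 170 + 4·40 + 3·75 = 555

555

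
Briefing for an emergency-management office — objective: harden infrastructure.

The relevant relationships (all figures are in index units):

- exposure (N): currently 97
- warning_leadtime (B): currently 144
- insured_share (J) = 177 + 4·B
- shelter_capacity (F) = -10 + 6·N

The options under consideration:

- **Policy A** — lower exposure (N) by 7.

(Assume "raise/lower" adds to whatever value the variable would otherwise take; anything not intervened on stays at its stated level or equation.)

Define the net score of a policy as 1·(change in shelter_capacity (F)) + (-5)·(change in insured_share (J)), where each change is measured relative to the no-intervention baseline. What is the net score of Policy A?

Baseline:
  N = 97
  B = 144
  J = 177 + 4·144 = 753
  F = -10 + 6·97 = 572
Policy A (N − 7):
  N = 97 − 7 = 90
  B = 144
  J = 177 + 4·144 = 753
  F = -10 + 6·90 = 530
ΔF = 530 − 572 = -42; ΔJ = 753 − 753 = 0
Score = 1·(-42) + (-5)·0 = -42

-42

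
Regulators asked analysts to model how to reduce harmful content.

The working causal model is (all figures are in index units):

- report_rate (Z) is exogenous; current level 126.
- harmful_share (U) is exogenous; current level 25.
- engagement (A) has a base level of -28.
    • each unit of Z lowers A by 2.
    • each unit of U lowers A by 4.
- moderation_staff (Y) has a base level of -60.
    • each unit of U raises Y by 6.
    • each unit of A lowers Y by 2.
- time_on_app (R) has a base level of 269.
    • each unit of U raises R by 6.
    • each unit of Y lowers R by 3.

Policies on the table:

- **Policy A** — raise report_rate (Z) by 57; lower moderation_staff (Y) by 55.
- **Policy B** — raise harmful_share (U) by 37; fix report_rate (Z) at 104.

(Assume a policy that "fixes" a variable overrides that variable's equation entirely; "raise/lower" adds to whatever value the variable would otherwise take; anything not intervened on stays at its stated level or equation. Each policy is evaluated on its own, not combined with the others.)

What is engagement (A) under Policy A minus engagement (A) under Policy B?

-10

Policy A (Z + 57, Y − 55):
  Z = 126 + 57 = 183
  U = 25
  A = -28 − 2·183 − 4·25 = -494
Policy B (U + 37, Z := 104):
  Z = 104
  U = 25 + 37 = 62
  A = -28 − 2·104 − 4·62 = -484
A: -494 − (-484) = -10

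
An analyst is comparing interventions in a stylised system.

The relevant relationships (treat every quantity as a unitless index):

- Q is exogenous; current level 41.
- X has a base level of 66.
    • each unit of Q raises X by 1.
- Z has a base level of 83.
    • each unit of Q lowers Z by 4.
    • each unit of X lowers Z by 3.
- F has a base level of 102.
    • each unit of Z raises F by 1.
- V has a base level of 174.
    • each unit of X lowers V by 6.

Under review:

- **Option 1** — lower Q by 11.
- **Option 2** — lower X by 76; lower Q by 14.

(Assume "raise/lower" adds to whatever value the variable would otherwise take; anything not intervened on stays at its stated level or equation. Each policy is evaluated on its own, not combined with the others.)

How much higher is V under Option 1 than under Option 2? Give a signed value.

-474

Option 1 (Q − 11):
  Q = 41 − 11 = 30
  X = 66 + 30 = 96
  V = 174 − 6·96 = -402
Option 2 (X − 76, Q − 14):
  Q = 41 − 14 = 27
  X = 66 + 27 (−76 from intervention) = 17
  V = 174 − 6·17 = 72
V: -402 − 72 = -474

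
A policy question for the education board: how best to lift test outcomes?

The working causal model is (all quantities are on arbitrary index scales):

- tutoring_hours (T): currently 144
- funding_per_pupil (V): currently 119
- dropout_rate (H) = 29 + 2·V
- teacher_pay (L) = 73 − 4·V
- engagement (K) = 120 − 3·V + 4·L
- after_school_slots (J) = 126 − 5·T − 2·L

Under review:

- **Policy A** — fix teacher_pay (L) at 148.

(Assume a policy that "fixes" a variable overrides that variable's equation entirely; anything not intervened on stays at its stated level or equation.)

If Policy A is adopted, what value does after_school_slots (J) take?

Policy A (L := 148):
  T = 144
  V = 119
  L = 148
  J = 126 − 5·144 − 2·148 = -890

-890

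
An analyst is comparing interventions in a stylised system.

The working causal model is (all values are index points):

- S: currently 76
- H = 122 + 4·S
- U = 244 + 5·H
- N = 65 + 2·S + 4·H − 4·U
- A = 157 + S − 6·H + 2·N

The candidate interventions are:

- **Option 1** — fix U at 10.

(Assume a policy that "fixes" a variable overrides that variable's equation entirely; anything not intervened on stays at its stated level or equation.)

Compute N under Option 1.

1881

Option 1 (U := 10):
  S = 76
  H = 122 + 4·76 = 426
  U = 10
  N = 65 + 2·76 + 4·426 − 4·10 = 1881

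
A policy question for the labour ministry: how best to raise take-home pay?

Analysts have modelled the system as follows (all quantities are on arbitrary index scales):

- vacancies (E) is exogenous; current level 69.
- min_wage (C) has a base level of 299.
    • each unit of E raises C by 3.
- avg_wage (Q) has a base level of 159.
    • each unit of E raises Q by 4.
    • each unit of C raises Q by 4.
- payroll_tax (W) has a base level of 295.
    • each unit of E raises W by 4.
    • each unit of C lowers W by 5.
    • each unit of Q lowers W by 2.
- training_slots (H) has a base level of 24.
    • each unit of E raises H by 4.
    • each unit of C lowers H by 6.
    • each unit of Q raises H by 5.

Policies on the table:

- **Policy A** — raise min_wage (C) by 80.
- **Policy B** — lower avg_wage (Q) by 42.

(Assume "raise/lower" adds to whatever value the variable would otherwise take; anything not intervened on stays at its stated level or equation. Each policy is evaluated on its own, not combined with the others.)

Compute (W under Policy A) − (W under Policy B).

-1124

Policy A (C + 80):
  E = 69
  C = 299 + 3·69 (+80 from intervention) = 586
  Q = 159 + 4·69 + 4·586 = 2779
  W = 295 + 4·69 − 5·586 − 2·2779 = -7917
Policy B (Q − 42):
  E = 69
  C = 299 + 3·69 = 506
  Q = 159 + 4·69 + 4·506 (−42 from intervention) = 2417
  W = 295 + 4·69 − 5·506 − 2·2417 = -6793
W: -7917 − (-6793) = -1124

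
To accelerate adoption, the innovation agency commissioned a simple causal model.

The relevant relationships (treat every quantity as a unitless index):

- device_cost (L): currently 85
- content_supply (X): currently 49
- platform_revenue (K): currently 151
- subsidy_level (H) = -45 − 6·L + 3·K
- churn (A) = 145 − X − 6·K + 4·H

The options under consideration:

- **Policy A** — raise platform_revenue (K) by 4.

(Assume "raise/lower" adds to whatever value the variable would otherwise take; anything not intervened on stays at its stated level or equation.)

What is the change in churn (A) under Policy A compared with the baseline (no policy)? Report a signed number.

Baseline:
  L = 85
  X = 49
  K = 151
  H = -45 − 6·85 + 3·151 = -102
  A = 145 − 49 − 6·151 + 4·(-102) = -1218
Policy A (K + 4):
  L = 85
  X = 49
  K = 151 + 4 = 155
  H = -45 − 6·85 + 3·155 = -90
  A = 145 − 49 − 6·155 + 4·(-90) = -1194
Change in A: -1194 − (-1218) = 24

24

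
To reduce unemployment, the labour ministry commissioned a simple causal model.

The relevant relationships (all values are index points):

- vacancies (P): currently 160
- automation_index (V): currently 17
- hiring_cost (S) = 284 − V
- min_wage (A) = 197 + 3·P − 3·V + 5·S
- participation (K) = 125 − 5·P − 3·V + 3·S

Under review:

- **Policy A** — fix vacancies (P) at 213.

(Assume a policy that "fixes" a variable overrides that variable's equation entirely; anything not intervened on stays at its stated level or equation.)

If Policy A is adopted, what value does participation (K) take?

-190

Policy A (P := 213):
  P = 213
  V = 17
  S = 284 − 17 = 267
  K = 125 − 5·213 − 3·17 + 3·267 = -190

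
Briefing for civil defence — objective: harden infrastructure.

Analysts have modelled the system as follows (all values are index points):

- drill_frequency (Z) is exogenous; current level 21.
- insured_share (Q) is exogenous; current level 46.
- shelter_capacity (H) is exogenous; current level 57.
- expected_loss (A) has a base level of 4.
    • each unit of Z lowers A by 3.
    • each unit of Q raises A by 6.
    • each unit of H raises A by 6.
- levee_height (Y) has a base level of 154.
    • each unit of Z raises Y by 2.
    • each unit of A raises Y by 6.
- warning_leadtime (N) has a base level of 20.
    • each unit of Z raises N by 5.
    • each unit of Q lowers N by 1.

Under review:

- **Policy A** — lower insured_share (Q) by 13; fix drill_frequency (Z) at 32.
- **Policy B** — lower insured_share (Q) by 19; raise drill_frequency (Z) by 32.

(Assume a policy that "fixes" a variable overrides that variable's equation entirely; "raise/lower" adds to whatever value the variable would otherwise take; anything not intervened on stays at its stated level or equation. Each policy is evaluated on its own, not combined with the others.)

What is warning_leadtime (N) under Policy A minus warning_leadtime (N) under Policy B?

Policy A (Q − 13, Z := 32):
  Z = 32
  Q = 46 − 13 = 33
  N = 20 + 5·32 − 33 = 147
Policy B (Q − 19, Z + 32):
  Z = 21 + 32 = 53
  Q = 46 − 19 = 27
  N = 20 + 5·53 − 27 = 258
N: 147 − 258 = -111

-111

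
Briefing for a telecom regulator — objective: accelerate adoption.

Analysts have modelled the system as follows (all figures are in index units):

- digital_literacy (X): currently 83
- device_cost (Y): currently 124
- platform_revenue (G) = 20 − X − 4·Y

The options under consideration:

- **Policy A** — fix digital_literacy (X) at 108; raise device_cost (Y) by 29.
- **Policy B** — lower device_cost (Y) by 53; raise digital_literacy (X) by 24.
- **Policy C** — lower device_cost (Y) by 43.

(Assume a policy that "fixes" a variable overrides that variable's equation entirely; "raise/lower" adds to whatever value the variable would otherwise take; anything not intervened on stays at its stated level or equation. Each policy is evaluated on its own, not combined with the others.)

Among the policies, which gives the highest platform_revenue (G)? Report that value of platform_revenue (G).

Policy A (X := 108, Y + 29):
  X = 108
  Y = 124 + 29 = 153
  G = 20 − 108 − 4·153 = -700
Policy B (Y − 53, X + 24):
  X = 83 + 24 = 107
  Y = 124 − 53 = 71
  G = 20 − 107 − 4·71 = -371
Policy C (Y − 43):
  X = 83
  Y = 124 − 43 = 81
  G = 20 − 83 − 4·81 = -387
Comparing — Policy A: G=-700, Policy B: G=-371, Policy C: G=-387. Highest is -371 (Policy B).

-371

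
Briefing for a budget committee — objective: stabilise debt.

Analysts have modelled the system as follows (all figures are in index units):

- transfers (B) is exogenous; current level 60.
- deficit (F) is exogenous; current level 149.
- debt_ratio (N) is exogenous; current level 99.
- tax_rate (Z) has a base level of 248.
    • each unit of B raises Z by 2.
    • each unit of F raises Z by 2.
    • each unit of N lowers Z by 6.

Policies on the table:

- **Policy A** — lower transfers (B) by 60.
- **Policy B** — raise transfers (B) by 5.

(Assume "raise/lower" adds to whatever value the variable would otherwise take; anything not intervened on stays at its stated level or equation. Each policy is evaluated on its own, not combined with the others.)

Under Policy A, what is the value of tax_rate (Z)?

Policy A (B − 60):
  B = 60 − 60 = 0
  F = 149
  N = 99
  Z = 248 + 2·0 + 2·149 − 6·99 = -48

-48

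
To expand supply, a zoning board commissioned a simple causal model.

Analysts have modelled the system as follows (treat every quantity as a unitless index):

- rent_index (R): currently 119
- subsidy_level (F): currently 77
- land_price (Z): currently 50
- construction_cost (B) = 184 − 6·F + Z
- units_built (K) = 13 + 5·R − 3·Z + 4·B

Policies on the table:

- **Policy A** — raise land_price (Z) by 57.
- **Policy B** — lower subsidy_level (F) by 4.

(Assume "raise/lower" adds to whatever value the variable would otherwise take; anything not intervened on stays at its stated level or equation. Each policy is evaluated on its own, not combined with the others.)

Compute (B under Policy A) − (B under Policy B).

Policy A (Z + 57):
  F = 77
  Z = 50 + 57 = 107
  B = 184 − 6·77 + 107 = -171
Policy B (F − 4):
  F = 77 − 4 = 73
  Z = 50
  B = 184 − 6·73 + 50 = -204
B: -171 − (-204) = 33

33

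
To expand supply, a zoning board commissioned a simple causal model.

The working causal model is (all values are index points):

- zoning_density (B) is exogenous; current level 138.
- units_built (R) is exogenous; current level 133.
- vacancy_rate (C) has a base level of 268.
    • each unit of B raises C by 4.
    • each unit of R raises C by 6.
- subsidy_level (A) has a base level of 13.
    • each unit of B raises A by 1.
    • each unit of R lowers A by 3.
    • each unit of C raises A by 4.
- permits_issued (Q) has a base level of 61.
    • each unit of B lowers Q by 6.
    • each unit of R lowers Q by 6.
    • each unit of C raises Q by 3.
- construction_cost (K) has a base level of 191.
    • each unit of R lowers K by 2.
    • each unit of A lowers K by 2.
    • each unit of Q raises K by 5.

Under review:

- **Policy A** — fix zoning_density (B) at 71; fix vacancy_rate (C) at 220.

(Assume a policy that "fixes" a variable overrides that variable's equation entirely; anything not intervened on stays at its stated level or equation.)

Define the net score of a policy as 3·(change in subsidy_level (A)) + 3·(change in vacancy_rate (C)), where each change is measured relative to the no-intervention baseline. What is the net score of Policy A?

-21171

Baseline:
  B = 138
  R = 133
  C = 268 + 4·138 + 6·133 = 1618
  A = 13 + 138 − 3·133 + 4·1618 = 6224
Policy A (B := 71, C := 220):
  B = 71
  R = 133
  C = 220
  A = 13 + 71 − 3·133 + 4·220 = 565
ΔA = 565 − 6224 = -5659; ΔC = 220 − 1618 = -1398
Score = 3·(-5659) + 3·(-1398) = -21171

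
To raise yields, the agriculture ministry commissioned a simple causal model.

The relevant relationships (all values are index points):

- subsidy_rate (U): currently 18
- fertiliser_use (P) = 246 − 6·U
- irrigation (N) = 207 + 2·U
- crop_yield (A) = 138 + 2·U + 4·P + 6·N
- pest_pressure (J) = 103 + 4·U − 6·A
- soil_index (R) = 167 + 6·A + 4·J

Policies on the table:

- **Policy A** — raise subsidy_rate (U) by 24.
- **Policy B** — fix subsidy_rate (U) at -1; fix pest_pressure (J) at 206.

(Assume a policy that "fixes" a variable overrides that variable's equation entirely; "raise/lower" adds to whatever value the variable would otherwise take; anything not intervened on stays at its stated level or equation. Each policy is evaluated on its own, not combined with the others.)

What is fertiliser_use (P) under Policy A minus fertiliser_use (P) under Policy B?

Policy A (U + 24):
  U = 18 + 24 = 42
  P = 246 − 6·42 = -6
Policy B (U := -1, J := 206):
  U = -1
  P = 246 − 6·(-1) = 252
P: -6 − 252 = -258

-258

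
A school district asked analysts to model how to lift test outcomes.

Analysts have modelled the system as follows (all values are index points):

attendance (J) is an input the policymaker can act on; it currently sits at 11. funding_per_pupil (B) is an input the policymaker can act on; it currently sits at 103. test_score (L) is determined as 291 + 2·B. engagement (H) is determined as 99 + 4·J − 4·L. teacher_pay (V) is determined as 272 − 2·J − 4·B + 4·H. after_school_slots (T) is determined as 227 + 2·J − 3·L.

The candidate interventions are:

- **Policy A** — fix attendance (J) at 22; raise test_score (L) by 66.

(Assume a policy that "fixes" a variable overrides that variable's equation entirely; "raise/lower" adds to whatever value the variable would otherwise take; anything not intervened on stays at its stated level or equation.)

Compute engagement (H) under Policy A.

-2065

Policy A (J := 22, L + 66):
  J = 22
  B = 103
  L = 291 + 2·103 (+66 from intervention) = 563
  H = 99 + 4·22 − 4·563 = -2065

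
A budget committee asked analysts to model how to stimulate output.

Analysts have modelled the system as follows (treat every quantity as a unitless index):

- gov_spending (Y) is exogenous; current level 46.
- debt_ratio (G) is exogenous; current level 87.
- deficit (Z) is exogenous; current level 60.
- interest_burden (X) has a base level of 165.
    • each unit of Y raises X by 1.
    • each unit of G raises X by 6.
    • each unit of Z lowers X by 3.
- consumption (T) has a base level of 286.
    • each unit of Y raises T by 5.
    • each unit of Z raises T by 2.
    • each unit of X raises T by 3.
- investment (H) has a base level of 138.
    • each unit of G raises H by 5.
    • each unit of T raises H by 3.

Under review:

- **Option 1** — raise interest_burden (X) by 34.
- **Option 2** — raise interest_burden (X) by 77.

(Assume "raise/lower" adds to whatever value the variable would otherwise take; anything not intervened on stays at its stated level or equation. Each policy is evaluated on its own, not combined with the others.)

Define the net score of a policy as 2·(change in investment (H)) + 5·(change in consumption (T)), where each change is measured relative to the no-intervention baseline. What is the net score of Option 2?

2541

Baseline:
  Y = 46
  G = 87
  Z = 60
  X = 165 + 46 + 6·87 − 3·60 = 553
  T = 286 + 5·46 + 2·60 + 3·553 = 2295
  H = 138 + 5·87 + 3·2295 = 7458
Option 2 (X + 77):
  Y = 46
  G = 87
  Z = 60
  X = 165 + 46 + 6·87 − 3·60 (+77 from intervention) = 630
  T = 286 + 5·46 + 2·60 + 3·630 = 2526
  H = 138 + 5·87 + 3·2526 = 8151
ΔH = 8151 − 7458 = 693; ΔT = 2526 − 2295 = 231
Score = 2·693 + 5·231 = 2541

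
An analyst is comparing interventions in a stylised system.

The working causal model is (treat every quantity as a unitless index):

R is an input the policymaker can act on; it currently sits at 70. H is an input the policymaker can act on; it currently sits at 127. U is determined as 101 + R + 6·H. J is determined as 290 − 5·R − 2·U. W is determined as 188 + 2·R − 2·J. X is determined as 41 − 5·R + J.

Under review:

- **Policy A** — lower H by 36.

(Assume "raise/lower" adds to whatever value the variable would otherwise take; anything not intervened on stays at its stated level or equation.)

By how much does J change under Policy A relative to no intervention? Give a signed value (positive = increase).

Baseline:
  R = 70
  H = 127
  U = 101 + 70 + 6·127 = 933
  J = 290 − 5·70 − 2·933 = -1926
Policy A (H − 36):
  R = 70
  H = 127 − 36 = 91
  U = 101 + 70 + 6·91 = 717
  J = 290 − 5·70 − 2·717 = -1494
Change in J: -1494 − (-1926) = 432

432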